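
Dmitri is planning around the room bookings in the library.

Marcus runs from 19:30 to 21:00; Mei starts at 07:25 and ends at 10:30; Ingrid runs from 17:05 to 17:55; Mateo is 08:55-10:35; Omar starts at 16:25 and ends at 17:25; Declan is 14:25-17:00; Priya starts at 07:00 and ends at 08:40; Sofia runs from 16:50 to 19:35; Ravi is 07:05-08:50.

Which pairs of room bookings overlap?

Declan & Omar, Declan & Sofia, Ingrid & Omar, Ingrid & Sofia, Marcus & Sofia, Mateo & Mei, Mei & Priya, Mei & Ravi, Omar & Sofia, Priya & Ravi

Two intervals overlap when each starts before the other ends.
Sorted by start: Priya, Ravi, Mei, Mateo, Declan, Omar, Sofia, Ingrid, Marcus.
Ravi starts before Priya ends → Priya and Ravi overlap.
Mei starts before Priya ends → Priya and Mei overlap.
Mateo starts after Priya ends; Priya is clear from here.
Mei starts before Ravi ends → Ravi and Mei overlap.
Mateo starts after Ravi ends; Ravi is clear from here.
Mateo starts before Mei ends → Mei and Mateo overlap.
Declan starts after Mei ends; Mei is clear from here.
Declan starts after Mateo ends; Mateo is clear from here.
Omar starts before Declan ends → Declan and Omar overlap.
Sofia starts before Declan ends → Declan and Sofia overlap.
Ingrid starts after Declan ends; Declan is clear from here.
Sofia starts before Omar ends → Omar and Sofia overlap.
Ingrid starts before Omar ends → Omar and Ingrid overlap.
Marcus starts after Omar ends.
Ingrid starts before Sofia ends → Sofia and Ingrid overlap.
Marcus starts before Sofia ends → Sofia and Marcus overlap.
Marcus starts after Ingrid ends.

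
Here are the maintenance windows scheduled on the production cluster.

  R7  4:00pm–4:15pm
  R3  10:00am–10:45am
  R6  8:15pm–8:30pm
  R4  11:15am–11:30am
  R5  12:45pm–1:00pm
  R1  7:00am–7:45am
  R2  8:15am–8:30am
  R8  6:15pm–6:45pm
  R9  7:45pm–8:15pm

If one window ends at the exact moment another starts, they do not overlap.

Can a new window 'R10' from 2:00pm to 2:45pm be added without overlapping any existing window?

R1: ends 7:45am at or before R10 starts 2:00pm → clear.
R2: ends 8:30am at or before R10 starts 2:00pm → clear.
R3: ends 10:45am at or before R10 starts 2:00pm → clear.
R4: ends 11:30am at or before R10 starts 2:00pm → clear.
R5: ends 1:00pm at or before R10 starts 2:00pm → clear.
R7: starts 4:00pm at or after R10 ends 2:45pm → clear.
R8: starts 6:15pm at or after R10 ends 2:45pm → clear.
R9: starts 7:45pm at or after R10 ends 2:45pm → clear.
R6: starts 8:15pm at or after R10 ends 2:45pm → clear.

Yes — the slot is free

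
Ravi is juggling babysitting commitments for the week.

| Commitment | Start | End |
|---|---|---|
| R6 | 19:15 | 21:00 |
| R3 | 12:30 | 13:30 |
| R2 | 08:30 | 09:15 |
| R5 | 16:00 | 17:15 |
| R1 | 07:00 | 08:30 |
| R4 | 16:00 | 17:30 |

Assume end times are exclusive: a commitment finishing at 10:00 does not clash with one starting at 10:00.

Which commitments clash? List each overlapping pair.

Sorted by start: R1, R2, R3, R4, R5, R6.
R2 starts exactly when R1 ends (back-to-back, no overlap) — done with R1.
R3 starts after R2 ends — done with R2.
R4 starts after R3 ends — done with R3.
R5 starts before R4 ends → R4 and R5 overlap.
R6 starts after R4 ends.
R6 starts after R5 ends.

R4 & R5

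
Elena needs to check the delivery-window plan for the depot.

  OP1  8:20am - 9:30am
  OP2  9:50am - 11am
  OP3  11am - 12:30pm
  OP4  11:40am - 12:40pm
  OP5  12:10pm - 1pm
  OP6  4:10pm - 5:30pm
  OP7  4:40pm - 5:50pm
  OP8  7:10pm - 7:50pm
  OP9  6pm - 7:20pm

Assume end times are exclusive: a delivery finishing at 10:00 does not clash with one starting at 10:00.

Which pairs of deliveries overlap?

Check each pair: they overlap iff neither finishes before the other starts.
Sorted by start: OP1, OP2, OP3, OP4, OP5, OP6, OP7, OP9, OP8.
OP2 starts after OP1 ends — done with OP1.
OP3 starts exactly when OP2 ends (back-to-back, no overlap) — done with OP2.
OP4 starts before OP3 ends → OP3 and OP4 overlap.
OP5 starts before OP3 ends → OP3 and OP5 overlap.
OP6 starts after OP3 ends — done with OP3.
OP5 starts before OP4 ends → OP4 and OP5 overlap.
OP6 starts after OP4 ends — done with OP4.
OP6 starts after OP5 ends — done with OP5.
OP7 starts before OP6 ends → OP6 and OP7 overlap.
OP9 starts after OP6 ends — done with OP6.
OP9 starts after OP7 ends — done with OP7.
OP8 starts before OP9 ends → OP9 and OP8 overlap.

OP3 & OP4, OP3 & OP5, OP4 & OP5, OP6 & OP7, OP8 & OP9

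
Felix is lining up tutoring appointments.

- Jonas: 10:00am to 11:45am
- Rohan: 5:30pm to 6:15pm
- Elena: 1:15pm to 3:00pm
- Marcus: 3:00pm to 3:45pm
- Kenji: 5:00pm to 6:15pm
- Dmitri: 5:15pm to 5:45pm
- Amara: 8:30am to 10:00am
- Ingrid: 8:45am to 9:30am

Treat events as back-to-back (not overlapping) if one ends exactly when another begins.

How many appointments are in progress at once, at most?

3

Walk through starts and ends in time order (an end at T is processed before a start at T):
8:30am start Amara → 1
8:45am start Ingrid → 2
9:30am end Ingrid → 1
10:00am end Amara → 0
10:00am start Jonas → 1
11:45am end Jonas → 0
1:15pm start Elena → 1
3:00pm end Elena → 0
3:00pm start Marcus → 1
3:45pm end Marcus → 0
5:00pm start Kenji → 1
5:15pm start Dmitri → 2
5:30pm start Rohan → 3
5:45pm end Dmitri → 2
6:15pm end Kenji → 1
6:15pm end Rohan → 0
Peak is 3, at 5:30pm (Dmitri, Kenji, Rohan).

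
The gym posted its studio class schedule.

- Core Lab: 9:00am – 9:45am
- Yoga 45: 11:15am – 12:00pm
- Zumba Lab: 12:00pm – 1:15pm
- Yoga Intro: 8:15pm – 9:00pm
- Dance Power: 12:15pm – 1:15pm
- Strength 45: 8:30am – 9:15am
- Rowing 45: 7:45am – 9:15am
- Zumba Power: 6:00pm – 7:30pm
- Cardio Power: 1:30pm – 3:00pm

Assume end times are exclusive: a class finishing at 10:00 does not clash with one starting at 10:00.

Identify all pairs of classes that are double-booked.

Sorted by start: Rowing 45, Strength 45, Core Lab, Yoga 45, Zumba Lab, Dance Power, Cardio Power, Zumba Power, Yoga Intro.
Strength 45 starts before Rowing 45 ends → Rowing 45 and Strength 45 overlap.
Core Lab starts before Rowing 45 ends → Rowing 45 and Core Lab overlap.
Yoga 45 starts after Rowing 45 ends, so Rowing 45 has no further overlaps.
Core Lab starts before Strength 45 ends → Strength 45 and Core Lab overlap.
Yoga 45 starts after Strength 45 ends, so Strength 45 has no further overlaps.
Yoga 45 starts after Core Lab ends, so Core Lab has no further overlaps.
Zumba Lab starts exactly when Yoga 45 ends (back-to-back, no overlap), so Yoga 45 has no further overlaps.
Dance Power starts before Zumba Lab ends → Zumba Lab and Dance Power overlap.
Cardio Power starts after Zumba Lab ends, so Zumba Lab has no further overlaps.
Cardio Power starts after Dance Power ends, so Dance Power has no further overlaps.
Zumba Power starts after Cardio Power ends, so Cardio Power has no further overlaps.
Yoga Intro starts after Zumba Power ends.

Core Lab & Rowing 45, Core Lab & Strength 45, Dance Power & Zumba Lab, Rowing 45 & Strength 45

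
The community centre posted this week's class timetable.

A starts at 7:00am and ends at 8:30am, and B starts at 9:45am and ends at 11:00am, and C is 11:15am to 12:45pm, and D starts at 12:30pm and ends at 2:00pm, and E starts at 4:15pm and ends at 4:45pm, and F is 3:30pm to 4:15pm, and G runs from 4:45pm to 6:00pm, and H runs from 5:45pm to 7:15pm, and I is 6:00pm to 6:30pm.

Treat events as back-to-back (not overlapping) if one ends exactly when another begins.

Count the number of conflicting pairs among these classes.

3

Sorted by start: A, B, C, D, F, E, G, H, I.
B starts after A ends — done with A.
C starts after B ends — done with B.
D starts before C ends → C and D overlap.
F starts after C ends — done with C.
F starts after D ends — done with D.
E starts exactly when F ends (back-to-back, no overlap) — done with F.
G starts exactly when E ends (back-to-back, no overlap) — done with E.
H starts before G ends → G and H overlap.
I starts exactly when G ends (back-to-back, no overlap).
I starts before H ends → H and I overlap.
Overlapping pairs: C & D, G & H, H & I — 3 in total.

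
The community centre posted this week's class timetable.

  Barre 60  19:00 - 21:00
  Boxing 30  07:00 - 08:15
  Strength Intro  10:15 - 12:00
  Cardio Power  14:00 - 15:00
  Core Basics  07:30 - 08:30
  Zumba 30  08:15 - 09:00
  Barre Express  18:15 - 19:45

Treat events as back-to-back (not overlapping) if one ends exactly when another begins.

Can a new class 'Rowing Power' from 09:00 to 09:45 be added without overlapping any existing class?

Boxing 30: ends 08:15 at or before Rowing Power starts 09:00 → clear.
Core Basics: ends 08:30 at or before Rowing Power starts 09:00 → clear.
Zumba 30: ends 09:00 at or before Rowing Power starts 09:00 → clear.
Strength Intro: starts 10:15 at or after Rowing Power ends 09:45 → clear.
Cardio Power: starts 14:00 at or after Rowing Power ends 09:45 → clear.
Barre Express: starts 18:15 at or after Rowing Power ends 09:45 → clear.
Barre 60: starts 19:00 at or after Rowing Power ends 09:45 → clear.

Yes — the slot is free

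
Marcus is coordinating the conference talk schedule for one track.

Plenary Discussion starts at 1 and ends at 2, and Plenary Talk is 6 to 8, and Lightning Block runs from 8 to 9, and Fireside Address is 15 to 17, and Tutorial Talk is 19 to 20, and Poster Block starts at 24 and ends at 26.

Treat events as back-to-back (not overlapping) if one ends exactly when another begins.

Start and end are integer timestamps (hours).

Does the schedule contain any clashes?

No

Sorted by start: Plenary Discussion, Plenary Talk, Lightning Block, Fireside Address, Tutorial Talk, Poster Block.
Plenary Talk starts after Plenary Discussion ends; Plenary Discussion is clear from here.
Lightning Block starts exactly when Plenary Talk ends (back-to-back, no overlap); Plenary Talk is clear from here.
Fireside Address starts after Lightning Block ends; Lightning Block is clear from here.
Tutorial Talk starts after Fireside Address ends; Fireside Address is clear from here.
Poster Block starts after Tutorial Talk ends.
Every pair is clear; the schedule has no overlaps.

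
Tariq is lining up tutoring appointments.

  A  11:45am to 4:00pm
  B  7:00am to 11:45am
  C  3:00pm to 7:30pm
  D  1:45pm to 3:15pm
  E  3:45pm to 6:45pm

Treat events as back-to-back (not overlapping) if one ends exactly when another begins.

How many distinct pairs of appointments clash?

5

Sorted by start: B, A, D, C, E.
A starts exactly when B ends (back-to-back, no overlap), so nothing later overlaps B either.
D starts before A ends → A and D overlap.
C starts before A ends → A and C overlap.
E starts before A ends → A and E overlap.
C starts before D ends → D and C overlap.
E starts after D ends.
E starts before C ends → C and E overlap.
Overlapping pairs: A & C, A & D, A & E, C & D, C & E — 5 in total.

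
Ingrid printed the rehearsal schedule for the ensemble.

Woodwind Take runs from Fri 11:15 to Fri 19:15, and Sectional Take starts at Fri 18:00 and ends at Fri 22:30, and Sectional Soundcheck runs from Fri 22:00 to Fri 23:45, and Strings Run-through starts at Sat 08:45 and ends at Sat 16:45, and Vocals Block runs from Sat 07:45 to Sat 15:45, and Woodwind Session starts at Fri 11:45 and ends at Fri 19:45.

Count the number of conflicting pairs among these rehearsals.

5

Two intervals overlap when each starts before the other ends.
Sorted by start: Woodwind Take, Woodwind Session, Sectional Take, Sectional Soundcheck, Vocals Block, Strings Run-through.
Woodwind Session starts before Woodwind Take ends → Woodwind Take and Woodwind Session overlap.
Sectional Take starts before Woodwind Take ends → Woodwind Take and Sectional Take overlap.
Sectional Soundcheck starts after Woodwind Take ends, so Woodwind Take has no further overlaps.
Sectional Take starts before Woodwind Session ends → Woodwind Session and Sectional Take overlap.
Sectional Soundcheck starts after Woodwind Session ends, so Woodwind Session has no further overlaps.
Sectional Soundcheck starts before Sectional Take ends → Sectional Take and Sectional Soundcheck overlap.
Vocals Block starts after Sectional Take ends, so Sectional Take has no further overlaps.
Vocals Block starts after Sectional Soundcheck ends, so Sectional Soundcheck has no further overlaps.
Strings Run-through starts before Vocals Block ends → Vocals Block and Strings Run-through overlap.
Overlapping pairs: Sectional Soundcheck & Sectional Take, Sectional Take & Woodwind Session, Sectional Take & Woodwind Take, Strings Run-through & Vocals Block, Woodwind Session & Woodwind Take — 5 in total.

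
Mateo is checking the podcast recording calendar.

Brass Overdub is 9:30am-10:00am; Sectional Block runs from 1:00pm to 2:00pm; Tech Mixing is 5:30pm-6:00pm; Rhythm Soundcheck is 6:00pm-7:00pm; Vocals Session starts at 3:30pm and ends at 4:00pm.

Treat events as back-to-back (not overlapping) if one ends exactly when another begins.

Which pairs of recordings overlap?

no conflicts

Two intervals overlap when each starts before the other ends.
Sorted by start: Brass Overdub, Sectional Block, Vocals Session, Tech Mixing, Rhythm Soundcheck.
Sectional Block starts after Brass Overdub ends, so Brass Overdub has no further overlaps.
Vocals Session starts after Sectional Block ends, so Sectional Block has no further overlaps.
Tech Mixing starts after Vocals Session ends, so Vocals Session has no further overlaps.
Rhythm Soundcheck starts exactly when Tech Mixing ends (back-to-back, no overlap).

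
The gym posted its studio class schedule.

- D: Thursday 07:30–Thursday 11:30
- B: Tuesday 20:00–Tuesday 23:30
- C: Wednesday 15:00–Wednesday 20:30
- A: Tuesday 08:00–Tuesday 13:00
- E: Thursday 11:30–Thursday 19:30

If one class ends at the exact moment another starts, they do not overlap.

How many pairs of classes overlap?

Sorted by start: A, B, C, D, E.
B starts after A ends; A is clear from here.
C starts after B ends; B is clear from here.
D starts after C ends; C is clear from here.
E starts exactly when D ends (back-to-back, no overlap).
No pair overlaps.

0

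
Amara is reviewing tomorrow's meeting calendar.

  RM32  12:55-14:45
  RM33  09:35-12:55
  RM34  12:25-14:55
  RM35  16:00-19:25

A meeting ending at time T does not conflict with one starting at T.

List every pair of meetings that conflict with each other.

Two intervals overlap when each starts before the other ends.
Sorted by start: RM33, RM34, RM32, RM35.
RM34 starts before RM33 ends → RM33 and RM34 overlap.
RM32 starts exactly when RM33 ends (back-to-back, no overlap) — done with RM33.
RM32 starts before RM34 ends → RM34 and RM32 overlap.
RM35 starts after RM34 ends.
RM35 starts after RM32 ends.

RM32 & RM34, RM33 & RM34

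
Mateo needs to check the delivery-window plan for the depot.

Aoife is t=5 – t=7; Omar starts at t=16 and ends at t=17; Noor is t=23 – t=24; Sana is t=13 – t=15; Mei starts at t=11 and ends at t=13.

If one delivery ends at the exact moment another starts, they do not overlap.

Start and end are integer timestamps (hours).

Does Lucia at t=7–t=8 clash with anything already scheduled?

Aoife: ends t=7 at or before Lucia starts t=7 → clear.
Mei: starts t=11 at or after Lucia ends t=8 → clear.
Sana: starts t=13 at or after Lucia ends t=8 → clear.
Omar: starts t=16 at or after Lucia ends t=8 → clear.
Noor: starts t=23 at or after Lucia ends t=8 → clear.

No — it doesn't clash with anything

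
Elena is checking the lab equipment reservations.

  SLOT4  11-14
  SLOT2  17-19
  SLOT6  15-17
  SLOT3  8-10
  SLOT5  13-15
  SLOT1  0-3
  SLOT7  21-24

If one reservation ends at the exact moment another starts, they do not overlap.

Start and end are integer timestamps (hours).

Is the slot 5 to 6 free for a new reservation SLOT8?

Yes — the slot is free

SLOT1: ends 3 at or before SLOT8 starts 5 → clear.
SLOT3: starts 8 at or after SLOT8 ends 6 → clear.
SLOT4: starts 11 at or after SLOT8 ends 6 → clear.
SLOT5: starts 13 at or after SLOT8 ends 6 → clear.
SLOT6: starts 15 at or after SLOT8 ends 6 → clear.
SLOT2: starts 17 at or after SLOT8 ends 6 → clear.
SLOT7: starts 21 at or after SLOT8 ends 6 → clear.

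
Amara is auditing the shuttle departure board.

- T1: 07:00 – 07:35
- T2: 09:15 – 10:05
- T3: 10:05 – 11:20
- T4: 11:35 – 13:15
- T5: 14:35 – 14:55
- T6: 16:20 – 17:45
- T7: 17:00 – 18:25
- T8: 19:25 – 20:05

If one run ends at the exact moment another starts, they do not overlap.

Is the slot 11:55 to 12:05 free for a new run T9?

No — it overlaps T4

T1: ends 07:35 at or before T9 starts 11:55 → clear.
T2: ends 10:05 at or before T9 starts 11:55 → clear.
T3: ends 11:20 at or before T9 starts 11:55 → clear.
T4: starts 11:35 before T9 ends 12:05, and ends 13:15 after T9 starts 11:55 → overlap.
T5: starts 14:35 at or after T9 ends 12:05 → clear.
T6: starts 16:20 at or after T9 ends 12:05 → clear.
T7: starts 17:00 at or after T9 ends 12:05 → clear.
T8: starts 19:25 at or after T9 ends 12:05 → clear.
T9 overlaps T4.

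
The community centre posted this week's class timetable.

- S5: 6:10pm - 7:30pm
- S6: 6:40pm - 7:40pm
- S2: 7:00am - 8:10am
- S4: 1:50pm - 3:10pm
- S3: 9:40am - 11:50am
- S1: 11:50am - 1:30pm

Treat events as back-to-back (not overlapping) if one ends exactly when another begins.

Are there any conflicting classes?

Sorted by start: S2, S3, S1, S4, S5, S6.
S3 starts after S2 ends, so nothing later overlaps S2 either.
S1 starts exactly when S3 ends (back-to-back, no overlap), so nothing later overlaps S3 either.
S4 starts after S1 ends, so nothing later overlaps S1 either.
S5 starts after S4 ends, so nothing later overlaps S4 either.
S6 starts before S5 ends → S5 and S6 overlap.
That's a conflict, so the schedule is not conflict-free.

Yes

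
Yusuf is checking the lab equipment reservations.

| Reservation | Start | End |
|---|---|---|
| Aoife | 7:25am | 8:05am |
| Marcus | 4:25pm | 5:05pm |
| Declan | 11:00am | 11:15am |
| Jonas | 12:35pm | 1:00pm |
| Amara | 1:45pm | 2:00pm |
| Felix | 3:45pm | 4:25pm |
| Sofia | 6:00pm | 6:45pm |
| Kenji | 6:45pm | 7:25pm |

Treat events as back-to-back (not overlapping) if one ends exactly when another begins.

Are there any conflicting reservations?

No

Check each pair: they overlap iff neither finishes before the other starts.
Sorted by start: Aoife, Declan, Jonas, Amara, Felix, Marcus, Sofia, Kenji.
Declan starts after Aoife ends — done with Aoife.
Jonas starts after Declan ends — done with Declan.
Amara starts after Jonas ends — done with Jonas.
Felix starts after Amara ends — done with Amara.
Marcus starts exactly when Felix ends (back-to-back, no overlap) — done with Felix.
Sofia starts after Marcus ends — done with Marcus.
Kenji starts exactly when Sofia ends (back-to-back, no overlap).
Every pair is clear; the schedule has no overlaps.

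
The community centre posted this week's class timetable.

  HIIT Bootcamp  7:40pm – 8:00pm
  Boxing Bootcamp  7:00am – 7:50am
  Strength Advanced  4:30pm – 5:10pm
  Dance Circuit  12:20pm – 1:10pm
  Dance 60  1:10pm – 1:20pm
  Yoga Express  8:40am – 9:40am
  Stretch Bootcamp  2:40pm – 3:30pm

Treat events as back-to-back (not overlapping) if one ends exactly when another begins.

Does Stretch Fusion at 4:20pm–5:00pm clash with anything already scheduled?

Yes — it overlaps Strength Advanced

Boxing Bootcamp: ends 7:50am at or before Stretch Fusion starts 4:20pm → clear.
Yoga Express: ends 9:40am at or before Stretch Fusion starts 4:20pm → clear.
Dance Circuit: ends 1:10pm at or before Stretch Fusion starts 4:20pm → clear.
Dance 60: ends 1:20pm at or before Stretch Fusion starts 4:20pm → clear.
Stretch Bootcamp: ends 3:30pm at or before Stretch Fusion starts 4:20pm → clear.
Strength Advanced: starts 4:30pm before Stretch Fusion ends 5:00pm, and ends 5:10pm after Stretch Fusion starts 4:20pm → overlap.
HIIT Bootcamp: starts 7:40pm at or after Stretch Fusion ends 5:00pm → clear.
Stretch Fusion overlaps Strength Advanced.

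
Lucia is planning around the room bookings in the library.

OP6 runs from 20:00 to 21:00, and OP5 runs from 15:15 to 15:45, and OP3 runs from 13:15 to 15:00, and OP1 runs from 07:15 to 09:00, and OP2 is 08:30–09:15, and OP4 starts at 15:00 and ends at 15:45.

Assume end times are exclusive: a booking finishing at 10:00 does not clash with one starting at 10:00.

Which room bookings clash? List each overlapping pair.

Two intervals overlap when each starts before the other ends.
Sorted by start: OP1, OP2, OP3, OP4, OP5, OP6.
OP2 starts before OP1 ends → OP1 and OP2 overlap.
OP3 starts after OP1 ends, so nothing later overlaps OP1 either.
OP3 starts after OP2 ends, so nothing later overlaps OP2 either.
OP4 starts exactly when OP3 ends (back-to-back, no overlap), so nothing later overlaps OP3 either.
OP5 starts before OP4 ends → OP4 and OP5 overlap.
OP6 starts after OP4 ends.
OP6 starts after OP5 ends.

OP1 & OP2, OP4 & OP5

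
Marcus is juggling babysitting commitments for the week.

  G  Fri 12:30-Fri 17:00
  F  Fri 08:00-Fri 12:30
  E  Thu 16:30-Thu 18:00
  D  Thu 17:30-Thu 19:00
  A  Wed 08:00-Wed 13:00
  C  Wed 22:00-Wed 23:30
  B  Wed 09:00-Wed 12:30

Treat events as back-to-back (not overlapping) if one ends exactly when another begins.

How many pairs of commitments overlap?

Sorted by start: A, B, C, E, D, F, G.
B starts before A ends → A and B overlap.
C starts after A ends, so nothing later overlaps A either.
C starts after B ends, so nothing later overlaps B either.
E starts after C ends, so nothing later overlaps C either.
D starts before E ends → E and D overlap.
F starts after E ends, so nothing later overlaps E either.
F starts after D ends, so nothing later overlaps D either.
G starts exactly when F ends (back-to-back, no overlap).
Overlapping pairs: A & B, D & E — 2 in total.

2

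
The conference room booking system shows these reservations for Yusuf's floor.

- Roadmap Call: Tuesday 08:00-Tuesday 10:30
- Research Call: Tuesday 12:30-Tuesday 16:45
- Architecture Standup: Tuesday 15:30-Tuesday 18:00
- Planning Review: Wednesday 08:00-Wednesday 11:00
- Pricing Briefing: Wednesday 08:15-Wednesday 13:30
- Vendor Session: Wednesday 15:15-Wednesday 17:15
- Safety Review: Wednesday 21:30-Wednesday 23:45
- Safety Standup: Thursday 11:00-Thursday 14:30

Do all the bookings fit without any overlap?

No

Check each pair: they overlap iff neither finishes before the other starts.
Sorted by start: Roadmap Call, Research Call, Architecture Standup, Planning Review, Pricing Briefing, Vendor Session, Safety Review, Safety Standup.
Research Call starts after Roadmap Call ends — done with Roadmap Call.
Architecture Standup starts before Research Call ends → Research Call and Architecture Standup overlap.
That's a conflict, so the schedule is not conflict-free.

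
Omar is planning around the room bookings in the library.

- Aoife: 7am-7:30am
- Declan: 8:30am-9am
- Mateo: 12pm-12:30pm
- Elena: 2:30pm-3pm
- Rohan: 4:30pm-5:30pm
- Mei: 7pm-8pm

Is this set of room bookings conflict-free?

Two intervals overlap when each starts before the other ends.
Sorted by start: Aoife, Declan, Mateo, Elena, Rohan, Mei.
Declan starts after Aoife ends — done with Aoife.
Mateo starts after Declan ends — done with Declan.
Elena starts after Mateo ends — done with Mateo.
Rohan starts after Elena ends — done with Elena.
Mei starts after Rohan ends.
Every pair is clear; the schedule has no overlaps.

Yes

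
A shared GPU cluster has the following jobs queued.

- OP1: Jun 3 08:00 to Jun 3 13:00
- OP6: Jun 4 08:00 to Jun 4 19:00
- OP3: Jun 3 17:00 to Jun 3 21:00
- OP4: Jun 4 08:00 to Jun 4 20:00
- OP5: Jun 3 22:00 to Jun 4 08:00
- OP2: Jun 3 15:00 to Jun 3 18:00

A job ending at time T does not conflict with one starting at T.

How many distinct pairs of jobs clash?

Sorted by start: OP1, OP2, OP3, OP5, OP4, OP6.
OP2 starts after OP1 ends, so nothing later overlaps OP1 either.
OP3 starts before OP2 ends → OP2 and OP3 overlap.
OP5 starts after OP2 ends, so nothing later overlaps OP2 either.
OP5 starts after OP3 ends, so nothing later overlaps OP3 either.
OP4 starts exactly when OP5 ends (back-to-back, no overlap), so nothing later overlaps OP5 either.
OP6 starts before OP4 ends → OP4 and OP6 overlap.
Overlapping pairs: OP2 & OP3, OP4 & OP6 — 2 in total.

2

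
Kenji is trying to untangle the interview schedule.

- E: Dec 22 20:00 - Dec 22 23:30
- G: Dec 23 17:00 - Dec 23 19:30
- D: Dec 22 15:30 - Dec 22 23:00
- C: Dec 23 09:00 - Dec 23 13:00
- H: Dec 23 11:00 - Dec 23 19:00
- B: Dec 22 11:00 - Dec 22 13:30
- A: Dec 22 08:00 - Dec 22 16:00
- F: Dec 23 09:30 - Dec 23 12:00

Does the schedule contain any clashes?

Yes

Sorted by start: A, B, D, E, C, F, H, G.
B starts before A ends → A and B overlap.
That's a conflict, so the schedule is not conflict-free.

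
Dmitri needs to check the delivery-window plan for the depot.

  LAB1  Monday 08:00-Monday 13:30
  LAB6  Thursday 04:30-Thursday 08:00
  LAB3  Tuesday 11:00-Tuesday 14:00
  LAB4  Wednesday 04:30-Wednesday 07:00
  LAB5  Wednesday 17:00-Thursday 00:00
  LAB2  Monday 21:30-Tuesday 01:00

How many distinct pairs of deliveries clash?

0

Sorted by start: LAB1, LAB2, LAB3, LAB4, LAB5, LAB6.
LAB2 starts after LAB1 ends; LAB1 is clear from here.
LAB3 starts after LAB2 ends; LAB2 is clear from here.
LAB4 starts after LAB3 ends; LAB3 is clear from here.
LAB5 starts after LAB4 ends; LAB4 is clear from here.
LAB6 starts after LAB5 ends.
No pair overlaps.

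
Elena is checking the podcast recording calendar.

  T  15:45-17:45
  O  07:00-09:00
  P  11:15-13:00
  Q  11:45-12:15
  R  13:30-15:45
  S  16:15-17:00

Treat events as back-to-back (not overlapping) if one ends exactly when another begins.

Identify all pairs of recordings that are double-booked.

Sorted by start: O, P, Q, R, T, S.
P starts after O ends — done with O.
Q starts before P ends → P and Q overlap.
R starts after P ends — done with P.
R starts after Q ends — done with Q.
T starts exactly when R ends (back-to-back, no overlap) — done with R.
S starts before T ends → T and S overlap.

P & Q, S & T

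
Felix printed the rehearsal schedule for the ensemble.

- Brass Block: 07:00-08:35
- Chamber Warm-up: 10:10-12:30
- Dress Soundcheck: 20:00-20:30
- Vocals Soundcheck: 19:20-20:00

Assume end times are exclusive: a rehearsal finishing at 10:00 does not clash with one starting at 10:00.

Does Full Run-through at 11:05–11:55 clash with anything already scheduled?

Yes — it overlaps Chamber Warm-up

Brass Block: ends 08:35 at or before Full Run-through starts 11:05 → clear.
Chamber Warm-up: starts 10:10 before Full Run-through ends 11:55, and ends 12:30 after Full Run-through starts 11:05 → overlap.
Vocals Soundcheck: starts 19:20 at or after Full Run-through ends 11:55 → clear.
Dress Soundcheck: starts 20:00 at or after Full Run-through ends 11:55 → clear.
Full Run-through overlaps Chamber Warm-up.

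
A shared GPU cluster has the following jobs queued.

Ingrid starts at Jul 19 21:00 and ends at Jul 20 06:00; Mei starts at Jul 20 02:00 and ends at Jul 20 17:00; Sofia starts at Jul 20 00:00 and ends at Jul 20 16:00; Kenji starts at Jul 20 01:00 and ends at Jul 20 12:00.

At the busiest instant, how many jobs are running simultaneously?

Sweep the timeline, counting +1 at each start and −1 at each end (ends before starts at a tie):
Jul 19 21:00 start Ingrid → 1
Jul 20 00:00 start Sofia → 2
Jul 20 01:00 start Kenji → 3
Jul 20 02:00 start Mei → 4
Jul 20 06:00 end Ingrid → 3
Jul 20 12:00 end Kenji → 2
Jul 20 16:00 end Sofia → 1
Jul 20 17:00 end Mei → 0
Peak is 4, at Jul 20 02:00 (Ingrid, Kenji, Mei, Sofia).

4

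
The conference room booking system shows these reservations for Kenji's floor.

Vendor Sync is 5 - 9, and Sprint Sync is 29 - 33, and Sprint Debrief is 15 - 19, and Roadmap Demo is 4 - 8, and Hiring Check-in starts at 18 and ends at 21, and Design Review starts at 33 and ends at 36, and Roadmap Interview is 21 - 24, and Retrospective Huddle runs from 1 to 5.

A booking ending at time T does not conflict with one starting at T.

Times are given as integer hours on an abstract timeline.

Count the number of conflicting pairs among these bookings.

Sorted by start: Retrospective Huddle, Roadmap Demo, Vendor Sync, Sprint Debrief, Hiring Check-in, Roadmap Interview, Sprint Sync, Design Review.
Roadmap Demo starts before Retrospective Huddle ends → Retrospective Huddle and Roadmap Demo overlap.
Vendor Sync starts exactly when Retrospective Huddle ends (back-to-back, no overlap) — done with Retrospective Huddle.
Vendor Sync starts before Roadmap Demo ends → Roadmap Demo and Vendor Sync overlap.
Sprint Debrief starts after Roadmap Demo ends — done with Roadmap Demo.
Sprint Debrief starts after Vendor Sync ends — done with Vendor Sync.
Hiring Check-in starts before Sprint Debrief ends → Sprint Debrief and Hiring Check-in overlap.
Roadmap Interview starts after Sprint Debrief ends — done with Sprint Debrief.
Roadmap Interview starts exactly when Hiring Check-in ends (back-to-back, no overlap) — done with Hiring Check-in.
Sprint Sync starts after Roadmap Interview ends — done with Roadmap Interview.
Design Review starts exactly when Sprint Sync ends (back-to-back, no overlap).
Overlapping pairs: Hiring Check-in & Sprint Debrief, Retrospective Huddle & Roadmap Demo, Roadmap Demo & Vendor Sync — 3 in total.

3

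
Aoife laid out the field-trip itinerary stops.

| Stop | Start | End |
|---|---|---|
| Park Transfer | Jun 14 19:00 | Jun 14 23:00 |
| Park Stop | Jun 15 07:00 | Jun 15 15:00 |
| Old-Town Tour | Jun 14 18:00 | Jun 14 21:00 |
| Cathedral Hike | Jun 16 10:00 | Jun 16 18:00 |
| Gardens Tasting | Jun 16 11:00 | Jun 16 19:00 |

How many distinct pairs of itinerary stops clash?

2

Sorted by start: Old-Town Tour, Park Transfer, Park Stop, Cathedral Hike, Gardens Tasting.
Park Transfer starts before Old-Town Tour ends → Old-Town Tour and Park Transfer overlap.
Park Stop starts after Old-Town Tour ends — done with Old-Town Tour.
Park Stop starts after Park Transfer ends — done with Park Transfer.
Cathedral Hike starts after Park Stop ends — done with Park Stop.
Gardens Tasting starts before Cathedral Hike ends → Cathedral Hike and Gardens Tasting overlap.
Overlapping pairs: Cathedral Hike & Gardens Tasting, Old-Town Tour & Park Transfer — 2 in total.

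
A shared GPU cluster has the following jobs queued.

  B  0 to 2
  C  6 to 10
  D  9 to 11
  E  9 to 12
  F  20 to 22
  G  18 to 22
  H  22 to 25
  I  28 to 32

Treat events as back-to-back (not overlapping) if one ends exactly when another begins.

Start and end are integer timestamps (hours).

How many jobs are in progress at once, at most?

Sort all start/end points and keep a running count:
0 start B → 1
2 end B → 0
6 start C → 1
9 start D → 2
9 start E → 3
10 end C → 2
11 end D → 1
12 end E → 0
18 start G → 1
20 start F → 2
22 end F → 1
22 end G → 0
22 start H → 1
25 end H → 0
28 start I → 1
32 end I → 0
Peak is 3, at 9 (C, D, E).

3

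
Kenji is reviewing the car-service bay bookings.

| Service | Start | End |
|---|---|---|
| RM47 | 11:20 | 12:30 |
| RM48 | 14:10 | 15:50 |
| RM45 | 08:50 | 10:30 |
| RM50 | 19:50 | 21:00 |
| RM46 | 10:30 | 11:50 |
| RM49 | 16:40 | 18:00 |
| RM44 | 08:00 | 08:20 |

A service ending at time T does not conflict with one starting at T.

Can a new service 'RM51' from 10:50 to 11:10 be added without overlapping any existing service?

RM44: ends 08:20 at or before RM51 starts 10:50 → clear.
RM45: ends 10:30 at or before RM51 starts 10:50 → clear.
RM46: starts 10:30 before RM51 ends 11:10, and ends 11:50 after RM51 starts 10:50 → overlap.
RM47: starts 11:20 at or after RM51 ends 11:10 → clear.
RM48: starts 14:10 at or after RM51 ends 11:10 → clear.
RM49: starts 16:40 at or after RM51 ends 11:10 → clear.
RM50: starts 19:50 at or after RM51 ends 11:10 → clear.
RM51 overlaps RM46.

No — it overlaps RM46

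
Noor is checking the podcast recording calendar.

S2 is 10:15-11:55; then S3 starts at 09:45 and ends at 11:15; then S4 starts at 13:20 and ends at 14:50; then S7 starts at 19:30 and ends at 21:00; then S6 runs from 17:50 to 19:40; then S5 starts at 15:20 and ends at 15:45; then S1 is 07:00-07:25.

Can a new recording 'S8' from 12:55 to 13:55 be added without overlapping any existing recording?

S1: ends 07:25 at or before S8 starts 12:55 → clear.
S3: ends 11:15 at or before S8 starts 12:55 → clear.
S2: ends 11:55 at or before S8 starts 12:55 → clear.
S4: starts 13:20 before S8 ends 13:55, and ends 14:50 after S8 starts 12:55 → overlap.
S5: starts 15:20 at or after S8 ends 13:55 → clear.
S6: starts 17:50 at or after S8 ends 13:55 → clear.
S7: starts 19:30 at or after S8 ends 13:55 → clear.
S8 overlaps S4.

No — it overlaps S4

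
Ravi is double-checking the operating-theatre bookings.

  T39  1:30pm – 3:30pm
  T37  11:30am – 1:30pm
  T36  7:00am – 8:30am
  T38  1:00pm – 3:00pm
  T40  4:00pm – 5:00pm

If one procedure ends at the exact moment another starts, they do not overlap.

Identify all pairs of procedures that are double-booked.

Sorted by start: T36, T37, T38, T39, T40.
T37 starts after T36 ends, so nothing later overlaps T36 either.
T38 starts before T37 ends → T37 and T38 overlap.
T39 starts exactly when T37 ends (back-to-back, no overlap), so nothing later overlaps T37 either.
T39 starts before T38 ends → T38 and T39 overlap.
T40 starts after T38 ends.
T40 starts after T39 ends.

T37 & T38, T38 & T39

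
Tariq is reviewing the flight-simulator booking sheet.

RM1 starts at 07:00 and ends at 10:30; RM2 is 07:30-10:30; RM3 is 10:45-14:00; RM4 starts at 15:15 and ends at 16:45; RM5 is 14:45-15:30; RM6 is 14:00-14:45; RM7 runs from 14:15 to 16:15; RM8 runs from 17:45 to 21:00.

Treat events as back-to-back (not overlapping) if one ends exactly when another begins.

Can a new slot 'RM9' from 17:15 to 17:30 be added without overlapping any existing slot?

RM1: ends 10:30 at or before RM9 starts 17:15 → clear.
RM2: ends 10:30 at or before RM9 starts 17:15 → clear.
RM3: ends 14:00 at or before RM9 starts 17:15 → clear.
RM6: ends 14:45 at or before RM9 starts 17:15 → clear.
RM7: ends 16:15 at or before RM9 starts 17:15 → clear.
RM5: ends 15:30 at or before RM9 starts 17:15 → clear.
RM4: ends 16:45 at or before RM9 starts 17:15 → clear.
RM8: starts 17:45 at or after RM9 ends 17:30 → clear.

Yes — the slot is free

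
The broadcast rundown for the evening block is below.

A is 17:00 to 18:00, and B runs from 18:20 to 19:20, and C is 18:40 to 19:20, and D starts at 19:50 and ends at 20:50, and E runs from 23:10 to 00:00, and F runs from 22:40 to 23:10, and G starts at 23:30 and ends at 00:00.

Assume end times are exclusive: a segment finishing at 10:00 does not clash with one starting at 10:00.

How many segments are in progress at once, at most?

Sweep the timeline, counting +1 at each start and −1 at each end (ends before starts at a tie):
17:00 start A → 1
18:00 end A → 0
18:20 start B → 1
18:40 start C → 2
19:20 end B → 1
19:20 end C → 0
19:50 start D → 1
20:50 end D → 0
22:40 start F → 1
23:10 end F → 0
23:10 start E → 1
23:30 start G → 2
00:00 end E → 1
00:00 end G → 0
Peak is 2, at 18:40 (B, C).

2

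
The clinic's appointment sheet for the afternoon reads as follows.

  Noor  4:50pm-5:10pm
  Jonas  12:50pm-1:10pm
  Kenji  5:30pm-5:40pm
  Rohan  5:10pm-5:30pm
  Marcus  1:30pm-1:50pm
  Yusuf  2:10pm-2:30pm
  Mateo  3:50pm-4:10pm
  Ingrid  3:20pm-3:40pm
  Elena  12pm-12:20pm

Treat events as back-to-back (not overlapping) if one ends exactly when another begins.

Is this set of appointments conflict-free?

Two intervals overlap when each starts before the other ends.
Sorted by start: Elena, Jonas, Marcus, Yusuf, Ingrid, Mateo, Noor, Rohan, Kenji.
Jonas starts after Elena ends, so Elena has no further overlaps.
Marcus starts after Jonas ends, so Jonas has no further overlaps.
Yusuf starts after Marcus ends, so Marcus has no further overlaps.
Ingrid starts after Yusuf ends, so Yusuf has no further overlaps.
Mateo starts after Ingrid ends, so Ingrid has no further overlaps.
Noor starts after Mateo ends, so Mateo has no further overlaps.
Rohan starts exactly when Noor ends (back-to-back, no overlap), so Noor has no further overlaps.
Kenji starts exactly when Rohan ends (back-to-back, no overlap).
Every pair is clear; the schedule has no overlaps.

Yes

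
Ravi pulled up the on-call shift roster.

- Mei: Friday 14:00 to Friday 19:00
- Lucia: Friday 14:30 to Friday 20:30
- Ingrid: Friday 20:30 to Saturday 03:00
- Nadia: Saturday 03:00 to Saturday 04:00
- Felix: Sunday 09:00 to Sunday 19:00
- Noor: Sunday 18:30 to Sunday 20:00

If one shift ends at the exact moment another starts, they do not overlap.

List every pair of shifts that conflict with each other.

Two intervals overlap when each starts before the other ends.
Sorted by start: Mei, Lucia, Ingrid, Nadia, Felix, Noor.
Lucia starts before Mei ends → Mei and Lucia overlap.
Ingrid starts after Mei ends — done with Mei.
Ingrid starts exactly when Lucia ends (back-to-back, no overlap) — done with Lucia.
Nadia starts exactly when Ingrid ends (back-to-back, no overlap) — done with Ingrid.
Felix starts after Nadia ends — done with Nadia.
Noor starts before Felix ends → Felix and Noor overlap.

Felix & Noor, Lucia & Mei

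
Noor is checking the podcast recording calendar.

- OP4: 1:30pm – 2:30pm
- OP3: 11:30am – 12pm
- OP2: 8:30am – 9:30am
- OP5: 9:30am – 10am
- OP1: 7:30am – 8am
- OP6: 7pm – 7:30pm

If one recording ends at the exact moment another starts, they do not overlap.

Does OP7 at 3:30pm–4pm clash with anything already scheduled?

OP1: ends 8am at or before OP7 starts 3:30pm → clear.
OP2: ends 9:30am at or before OP7 starts 3:30pm → clear.
OP5: ends 10am at or before OP7 starts 3:30pm → clear.
OP3: ends 12pm at or before OP7 starts 3:30pm → clear.
OP4: ends 2:30pm at or before OP7 starts 3:30pm → clear.
OP6: starts 7pm at or after OP7 ends 4pm → clear.

No — it doesn't clash with anything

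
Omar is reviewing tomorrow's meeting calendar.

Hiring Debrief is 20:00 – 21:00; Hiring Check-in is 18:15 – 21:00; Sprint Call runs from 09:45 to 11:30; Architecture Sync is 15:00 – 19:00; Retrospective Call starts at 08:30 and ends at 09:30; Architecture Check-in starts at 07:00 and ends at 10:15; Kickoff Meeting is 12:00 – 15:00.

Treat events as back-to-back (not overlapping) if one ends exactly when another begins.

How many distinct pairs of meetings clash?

4

Sorted by start: Architecture Check-in, Retrospective Call, Sprint Call, Kickoff Meeting, Architecture Sync, Hiring Check-in, Hiring Debrief.
Retrospective Call starts before Architecture Check-in ends → Architecture Check-in and Retrospective Call overlap.
Sprint Call starts before Architecture Check-in ends → Architecture Check-in and Sprint Call overlap.
Kickoff Meeting starts after Architecture Check-in ends — done with Architecture Check-in.
Sprint Call starts after Retrospective Call ends — done with Retrospective Call.
Kickoff Meeting starts after Sprint Call ends — done with Sprint Call.
Architecture Sync starts exactly when Kickoff Meeting ends (back-to-back, no overlap) — done with Kickoff Meeting.
Hiring Check-in starts before Architecture Sync ends → Architecture Sync and Hiring Check-in overlap.
Hiring Debrief starts after Architecture Sync ends.
Hiring Debrief starts before Hiring Check-in ends → Hiring Check-in and Hiring Debrief overlap.
Overlapping pairs: Architecture Check-in & Retrospective Call, Architecture Check-in & Sprint Call, Architecture Sync & Hiring Check-in, Hiring Check-in & Hiring Debrief — 4 in total.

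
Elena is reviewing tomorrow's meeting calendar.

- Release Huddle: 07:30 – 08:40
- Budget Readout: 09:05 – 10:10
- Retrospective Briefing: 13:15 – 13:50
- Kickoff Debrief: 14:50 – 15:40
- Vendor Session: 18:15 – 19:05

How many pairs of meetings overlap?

0

Two intervals overlap when each starts before the other ends.
Sorted by start: Release Huddle, Budget Readout, Retrospective Briefing, Kickoff Debrief, Vendor Session.
Budget Readout starts after Release Huddle ends — done with Release Huddle.
Retrospective Briefing starts after Budget Readout ends — done with Budget Readout.
Kickoff Debrief starts after Retrospective Briefing ends — done with Retrospective Briefing.
Vendor Session starts after Kickoff Debrief ends.
No pair overlaps.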